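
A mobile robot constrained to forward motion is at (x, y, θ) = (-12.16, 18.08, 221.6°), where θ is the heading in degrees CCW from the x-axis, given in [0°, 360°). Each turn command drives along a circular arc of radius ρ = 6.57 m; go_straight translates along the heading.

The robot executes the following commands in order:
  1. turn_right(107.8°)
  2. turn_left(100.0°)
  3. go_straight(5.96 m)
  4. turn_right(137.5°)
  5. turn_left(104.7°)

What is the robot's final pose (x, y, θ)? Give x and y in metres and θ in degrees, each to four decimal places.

set_pose: (x, y, θ) = (-12.1600, 18.0800, 221.6000°), ρ = 6.57
turn_right(107.8°): centre at ρ to the right, rotate −107.8° → (-22.5333, 20.3417, 113.8000°)
turn_left(100.0°): centre at ρ to the left, rotate +100.0° → (-32.1994, 23.1500, 213.8000°)
go_straight(5.96): x += 5.96·cos θ, y += 5.96·sin θ → (-37.1521, 19.8345, 213.8000°)
turn_right(137.5°): centre at ρ to the right, rotate −137.5° → (-47.1900, 26.8501, 76.3000°)
turn_left(104.7°): centre at ρ to the left, rotate +104.7° → (-53.6878, 34.9751, 181.0000°)

(-53.6878, 34.9751, 181.0000°)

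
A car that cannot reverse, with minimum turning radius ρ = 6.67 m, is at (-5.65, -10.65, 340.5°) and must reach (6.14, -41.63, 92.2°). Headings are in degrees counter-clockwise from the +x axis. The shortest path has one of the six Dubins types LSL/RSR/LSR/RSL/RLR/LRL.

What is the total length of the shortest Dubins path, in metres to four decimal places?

55.1070 m

Let ψ = atan2(Δy, Δx) = atan2(-30.98, 11.79) = -69.1648° be the start→goal bearing.
Normalize: d = |goal − start| / ρ = 33.147617/6.67 = 4.969658, α = (θ_start − ψ) mod 360° = 49.6648° = 0.866814 rad, β = (θ_goal − ψ) mod 360° = 161.3648° = 2.816347 rad.
Common terms: sin α = 0.762271, cos α = 0.647259, sin β = 0.319542, cos β = -0.947572, cos(α−β) = -0.369747, d² = 24.697498. Work in radians in the unit-radius frame; every candidate has L = ρ·(t + p + q).
LSL: p² = 2 + d² − 2cos(α−β) + 2d(sin α − sin β) = 31.837409; p = √p² = 5.642465; φ = atan2(cos β − cos α, d + sin α − sin β) = -0.286553 rad; t = (φ − α) mod 2π = 5.129818 rad, q = (β − φ) mod 2π = 3.102900 rad → L = 6.67·(5.129818 + 5.642465 + 3.102900) = 6.67·13.875183 = 92.547470 m
RSR: p² = 2 + d² − 2cos(α−β) + 2d(sin β − sin α) = 23.036573; p = √p² = 4.799643; φ = atan2(cos α − cos β, d − sin α + sin β) = 0.338721 rad; t = (α − φ) mod 2π = 0.528093 rad, q = (φ − β) mod 2π = 3.805560 rad → L = 6.67·(0.528093 + 4.799643 + 3.805560) = 6.67·9.133296 = 60.919081 m
LSR: p² = d² − 2 + 2cos(α−β) + 2d(sin α + sin β) = 32.710480; p = √p² = 5.719308; φ = atan2(−cos α − cos β, d + sin α + sin β) − atan2(−2, p) = 0.385987 rad; t = (φ − α) mod 2π = 5.802358 rad, q = (φ − β) mod 2π = 3.852826 rad → L = 6.67·(5.802358 + 5.719308 + 3.852826) = 6.67·15.374492 = 102.547859 m
RSL: p² = d² − 2 + 2cos(α−β) − 2d(sin α + sin β) = 11.205529; p = √p² = 3.347466; φ = atan2(cos α + cos β, d − sin α − sin β) − atan2(2, p) = -0.615646 rad; t = (α − φ) mod 2π = 1.482460 rad, q = (β − φ) mod 2π = 3.431993 rad → L = 6.67·(1.482460 + 3.347466 + 3.431993) = 6.67·8.261918 = 55.106994 m
RLR: c = (6 − d² + 2cos(α−β) + 2d(sin α − sin β))/8 = -1.879572, |c| > 1 → infeasible
LRL: c = (6 − d² + 2cos(α−β) − 2d(sin α − sin β))/8 = -2.979676, |c| > 1 → infeasible
Shortest: RSL with L = 55.106994 m ≈ 55.1070 m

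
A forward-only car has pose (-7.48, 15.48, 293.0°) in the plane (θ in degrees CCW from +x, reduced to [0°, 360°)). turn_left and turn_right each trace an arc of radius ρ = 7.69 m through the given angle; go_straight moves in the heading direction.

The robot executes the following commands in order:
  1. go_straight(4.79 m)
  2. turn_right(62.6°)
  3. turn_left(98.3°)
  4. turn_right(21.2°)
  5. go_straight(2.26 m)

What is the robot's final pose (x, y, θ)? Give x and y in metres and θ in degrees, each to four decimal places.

(-1.3501, -11.9907, 307.5000°)

set_pose: (x, y, θ) = (-7.4800, 15.4800, 293.0000°), ρ = 7.69
go_straight(4.79): x += 4.79·cos θ, y += 4.79·sin θ → (-5.6084, 11.0708, 293.0000°)
turn_right(62.6°): centre at ρ to the right, rotate −62.6° → (-6.7618, 3.1643, 230.4000°)
turn_left(98.3°): centre at ρ to the left, rotate +98.3° → (-4.8317, -8.3083, 328.7000°)
turn_right(21.2°): centre at ρ to the right, rotate −21.2° → (-2.7259, -10.1977, 307.5000°)
go_straight(2.26): x += 2.26·cos θ, y += 2.26·sin θ → (-1.3501, -11.9907, 307.5000°)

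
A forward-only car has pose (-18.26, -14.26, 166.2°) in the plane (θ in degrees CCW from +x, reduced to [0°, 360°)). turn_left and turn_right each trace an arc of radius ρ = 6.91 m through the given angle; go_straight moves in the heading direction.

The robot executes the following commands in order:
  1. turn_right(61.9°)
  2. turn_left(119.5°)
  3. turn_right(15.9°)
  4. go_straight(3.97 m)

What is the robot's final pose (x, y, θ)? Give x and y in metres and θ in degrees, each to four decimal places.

(-39.8441, -8.9528, 207.9000°)

set_pose: (x, y, θ) = (-18.2600, -14.2600, 166.2000°), ρ = 6.91
turn_right(61.9°): centre at ρ to the right, rotate −61.9° → (-23.3076, -9.2562, 104.3000°)
turn_left(119.5°): centre at ρ to the left, rotate +119.5° → (-34.7862, -5.9756, 223.8000°)
turn_right(15.9°): centre at ρ to the right, rotate −15.9° → (-36.3356, -7.0951, 207.9000°)
go_straight(3.97): x += 3.97·cos θ, y += 3.97·sin θ → (-39.8441, -8.9528, 207.9000°)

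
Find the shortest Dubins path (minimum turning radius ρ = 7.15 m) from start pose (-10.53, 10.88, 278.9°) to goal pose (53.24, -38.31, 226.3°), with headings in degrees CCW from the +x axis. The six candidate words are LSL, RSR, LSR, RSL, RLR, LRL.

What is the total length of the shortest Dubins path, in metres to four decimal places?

Let ψ = atan2(Δy, Δx) = atan2(-49.19, 63.77) = -37.6454° be the start→goal bearing.
Normalize: d = |goal − start| / ρ = 80.537376/7.15 = 11.263969, α = (θ_start − ψ) mod 360° = 316.5454° = 5.524759 rad, β = (θ_goal − ψ) mod 360° = 263.9454° = 4.606716 rad.
Common terms: sin α = -0.687780, cos α = 0.725919, sin β = -0.994422, cos β = -0.105477, cos(α−β) = 0.607376, d² = 126.876992. Work in radians in the unit-radius frame; every candidate has L = ρ·(t + p + q).
LSL: p² = 2 + d² − 2cos(α−β) + 2d(sin α − sin β) = 134.570247; p = √p² = 11.600442; φ = atan2(cos β − cos α, d + sin α − sin β) = -0.071731 rad; t = (φ − α) mod 2π = 0.686696 rad, q = (β − φ) mod 2π = 4.678447 rad → L = 7.15·(0.686696 + 11.600442 + 4.678447) = 7.15·16.965584 = 121.303924 m
RSR: p² = 2 + d² − 2cos(α−β) + 2d(sin β − sin α) = 120.754233; p = √p² = 10.988823; φ = atan2(cos α − cos β, d − sin α + sin β) = 0.075731 rad; t = (α − φ) mod 2π = 5.449028 rad, q = (φ − β) mod 2π = 1.752200 rad → L = 7.15·(5.449028 + 10.988823 + 1.752200) = 7.15·18.190052 = 130.058869 m
LSR: p² = d² − 2 + 2cos(α−β) + 2d(sin α + sin β) = 88.195207; p = √p² = 9.391230; φ = atan2(−cos α − cos β, d + sin α + sin β) − atan2(−2, p) = 0.145168 rad; t = (φ − α) mod 2π = 0.903594 rad, q = (φ − β) mod 2π = 1.821637 rad → L = 7.15·(0.903594 + 9.391230 + 1.821637) = 7.15·12.116462 = 86.632703 m
RSL: p² = d² − 2 + 2cos(α−β) − 2d(sin α + sin β) = 163.988280; p = √p² = 12.805791; φ = atan2(cos α + cos β, d − sin α − sin β) − atan2(2, p) = -0.107040 rad; t = (α − φ) mod 2π = 5.631799 rad, q = (β − φ) mod 2π = 4.713755 rad → L = 7.15·(5.631799 + 12.805791 + 4.713755) = 7.15·23.151345 = 165.532115 m
RLR: c = (6 − d² + 2cos(α−β) + 2d(sin α − sin β))/8 = -14.094279, |c| > 1 → infeasible
LRL: c = (6 − d² + 2cos(α−β) − 2d(sin α − sin β))/8 = -15.821281, |c| > 1 → infeasible
Shortest: LSR with L = 86.632703 m ≈ 86.6327 m

86.6327 m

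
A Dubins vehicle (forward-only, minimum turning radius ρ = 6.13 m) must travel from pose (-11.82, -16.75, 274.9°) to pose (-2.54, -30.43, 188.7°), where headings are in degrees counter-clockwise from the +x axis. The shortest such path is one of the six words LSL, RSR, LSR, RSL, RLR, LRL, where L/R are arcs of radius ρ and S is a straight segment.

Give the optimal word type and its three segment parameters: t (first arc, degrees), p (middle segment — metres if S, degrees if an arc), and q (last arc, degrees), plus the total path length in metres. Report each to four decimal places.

LRL: t = 129.0652°, p = 245.0550°, q = 29.7898°, L = 43.2138 m

Let ψ = atan2(Δy, Δx) = atan2(-13.68, 9.28) = -55.8485° be the start→goal bearing.
Normalize: d = |goal − start| / ρ = 16.530602/6.13 = 2.696672, α = (θ_start − ψ) mod 360° = 330.7485° = 5.772650 rad, β = (θ_goal − ψ) mod 360° = 244.5485° = 4.268177 rad.
Common terms: sin α = -0.488644, cos α = 0.872483, sin β = -0.902949, cos β = -0.429747, cos(α−β) = 0.066274, d² = 7.272042. Work in radians in the unit-radius frame; every candidate has L = ρ·(t + p + q).
LSL: p² = 2 + d² − 2cos(α−β) + 2d(sin α − sin β) = 11.373986; p = √p² = 3.372534; φ = atan2(cos β − cos α, d + sin α − sin β) = -0.396430 rad; t = (φ − α) mod 2π = 0.114105 rad, q = (β − φ) mod 2π = 4.664607 rad → L = 6.13·(0.114105 + 3.372534 + 4.664607) = 6.13·8.151246 = 49.967135 m
RSR: p² = 2 + d² − 2cos(α−β) + 2d(sin β − sin α) = 6.905003; p = √p² = 2.627737; φ = atan2(cos α − cos β, d − sin α + sin β) = 0.518492 rad; t = (α − φ) mod 2π = 5.254158 rad, q = (φ − β) mod 2π = 2.533501 rad → L = 6.13·(5.254158 + 2.627737 + 2.533501) = 6.13·10.415396 = 63.846380 m
LSR: p² = d² − 2 + 2cos(α−β) + 2d(sin α + sin β) = -2.100754 < 0 → infeasible
RSL: p² = d² − 2 + 2cos(α−β) − 2d(sin α + sin β) = 12.909933; p = √p² = 3.593040; φ = atan2(cos α + cos β, d − sin α − sin β) − atan2(2, p) = -0.400047 rad; t = (α − φ) mod 2π = 6.172697 rad, q = (β − φ) mod 2π = 4.668223 rad → L = 6.13·(6.172697 + 3.593040 + 4.668223) = 6.13·14.433959 = 88.480171 m
RLR: c = (6 − d² + 2cos(α−β) + 2d(sin α − sin β))/8 = 0.136875; p = 2π − arccos c = 4.849695 rad; φ = atan2(cos α − cos β, d − sin α + sin β) = 0.518492 rad; t = (α − φ + p/2) mod 2π = 1.395820 rad, q = (α − β − t + p) mod 2π = 4.958348 rad → L = 6.13·(1.395820 + 4.849695 + 4.958348) = 6.13·11.203863 = 68.679681 m
LRL: c = (6 − d² + 2cos(α−β) − 2d(sin α − sin β))/8 = -0.421748; p = 2π − arccos c = 4.277016 rad; φ = atan2(cos β − cos α, d + sin α − sin β) = -0.396430 rad; t = (φ − α + p/2) mod 2π = 2.252613 rad, q = (β − α − t + p) mod 2π = 0.519930 rad → L = 6.13·(2.252613 + 4.277016 + 0.519930) = 6.13·7.049559 = 43.213797 m
Shortest: LRL with L = 43.213797 m ≈ 43.2138 m
Convert LRL to answer units (arcs ×180/π): t = 2.252613·180/π = 129.0652°, p = 4.277016·180/π = 245.0550°, q = 0.519930·180/π = 29.7898°, L = 43.2138 m.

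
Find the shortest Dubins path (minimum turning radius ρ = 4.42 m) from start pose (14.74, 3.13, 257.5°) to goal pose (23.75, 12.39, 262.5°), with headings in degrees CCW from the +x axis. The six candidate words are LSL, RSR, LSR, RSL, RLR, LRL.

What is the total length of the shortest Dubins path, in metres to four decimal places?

Let ψ = atan2(Δy, Δx) = atan2(9.26, 9.01) = 45.7840° be the start→goal bearing.
Normalize: d = |goal − start| / ρ = 12.920050/4.42 = 2.923088, α = (θ_start − ψ) mod 360° = 211.7160° = 3.695142 rad, β = (θ_goal − ψ) mod 360° = 216.7160° = 3.782408 rad.
Common terms: sin α = -0.525710, cos α = -0.850664, sin β = -0.597850, cos β = -0.801608, cos(α−β) = 0.996195, d² = 8.544445. Work in radians in the unit-radius frame; every candidate has L = ρ·(t + p + q).
LSL: p² = 2 + d² − 2cos(α−β) + 2d(sin α − sin β) = 8.973798; p = √p² = 2.995630; φ = atan2(cos β − cos α, d + sin α − sin β) = 0.016376 rad; t = (φ − α) mod 2π = 2.604420 rad, q = (β − φ) mod 2π = 3.766032 rad → L = 4.42·(2.604420 + 2.995630 + 3.766032) = 4.42·9.366082 = 41.398080 m
RSR: p² = 2 + d² − 2cos(α−β) + 2d(sin β − sin α) = 8.130314; p = √p² = 2.851371; φ = atan2(cos α − cos β, d − sin α + sin β) = -0.017205 rad; t = (α − φ) mod 2π = 3.712347 rad, q = (φ − β) mod 2π = 2.483572 rad → L = 4.42·(3.712347 + 2.851371 + 2.483572) = 4.42·9.047289 = 39.989019 m
LSR: p² = d² − 2 + 2cos(α−β) + 2d(sin α + sin β) = 1.968309; p = √p² = 1.402964; φ = atan2(−cos α − cos β, d + sin α + sin β) − atan2(−2, p) = 1.701840 rad; t = (φ − α) mod 2π = 4.289883 rad, q = (φ − β) mod 2π = 4.202616 rad → L = 4.42·(4.289883 + 1.402964 + 4.202616) = 4.42·9.895464 = 43.737950 m
RSL: p² = d² − 2 + 2cos(α−β) − 2d(sin α + sin β) = 15.105360; p = √p² = 3.886562; φ = atan2(cos α + cos β, d − sin α − sin β) − atan2(2, p) = -0.862901 rad; t = (α − φ) mod 2π = 4.558043 rad, q = (β − φ) mod 2π = 4.645309 rad → L = 4.42·(4.558043 + 3.886562 + 4.645309) = 4.42·13.089913 = 57.857417 m
RLR: c = (6 − d² + 2cos(α−β) + 2d(sin α − sin β))/8 = -0.016289; p = 2π − arccos c = 4.696099 rad; φ = atan2(cos α − cos β, d − sin α + sin β) = -0.017205 rad; t = (α − φ + p/2) mod 2π = 6.060396 rad, q = (α − β − t + p) mod 2π = 4.831621 rad → L = 4.42·(6.060396 + 4.696099 + 4.831621) = 4.42·15.588117 = 68.899477 m
LRL: c = (6 − d² + 2cos(α−β) − 2d(sin α − sin β))/8 = -0.121725; p = 2π − arccos c = 4.590362 rad; φ = atan2(cos β − cos α, d + sin α − sin β) = 0.016376 rad; t = (φ − α + p/2) mod 2π = 4.899601 rad, q = (β − α − t + p) mod 2π = 6.061213 rad → L = 4.42·(4.899601 + 4.590362 + 6.061213) = 4.42·15.551175 = 68.736194 m
Shortest: RSR with L = 39.989019 m ≈ 39.9890 m

39.9890 m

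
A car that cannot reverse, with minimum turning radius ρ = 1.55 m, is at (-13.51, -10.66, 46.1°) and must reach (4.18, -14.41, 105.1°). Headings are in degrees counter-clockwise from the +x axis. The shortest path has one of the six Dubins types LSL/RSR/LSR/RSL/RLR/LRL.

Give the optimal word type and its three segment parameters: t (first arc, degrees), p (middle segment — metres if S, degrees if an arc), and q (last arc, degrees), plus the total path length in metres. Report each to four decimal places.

RSL: t = 69.2646°, p = 15.0724 m, q = 128.2646°, L = 20.4160 m

Let ψ = atan2(Δy, Δx) = atan2(-3.75, 17.69) = -11.9686° be the start→goal bearing.
Normalize: d = |goal − start| / ρ = 18.083103/1.55 = 11.666518, α = (θ_start − ψ) mod 360° = 58.0686° = 1.013489 rad, β = (θ_goal − ψ) mod 360° = 117.0686° = 2.043233 rad.
Common terms: sin α = 0.848682, cos α = 0.528903, sin β = 0.890462, cos β = -0.455057, cos(α−β) = 0.515038, d² = 136.107638. Work in radians in the unit-radius frame; every candidate has L = ρ·(t + p + q).
LSL: p² = 2 + d² − 2cos(α−β) + 2d(sin α − sin β) = 136.102706; p = √p² = 11.666306; φ = atan2(cos β − cos α, d + sin α − sin β) = -0.084442 rad; t = (φ − α) mod 2π = 5.185254 rad, q = (β − φ) mod 2π = 2.127675 rad → L = 1.55·(5.185254 + 11.666306 + 2.127675) = 1.55·18.979236 = 29.417816 m
RSR: p² = 2 + d² − 2cos(α−β) + 2d(sin β − sin α) = 138.052417; p = √p² = 11.749571; φ = atan2(cos α − cos β, d − sin α + sin β) = 0.083843 rad; t = (α − φ) mod 2π = 0.929646 rad, q = (φ − β) mod 2π = 4.323795 rad → L = 1.55·(0.929646 + 11.749571 + 4.323795) = 1.55·17.003012 = 26.354669 m
LSR: p² = d² − 2 + 2cos(α−β) + 2d(sin α + sin β) = 175.717230; p = √p² = 13.255838; φ = atan2(−cos α − cos β, d + sin α + sin β) − atan2(−2, p) = 0.144239 rad; t = (φ − α) mod 2π = 5.413936 rad, q = (φ − β) mod 2π = 4.384191 rad → L = 1.55·(5.413936 + 13.255838 + 4.384191) = 1.55·23.053965 = 35.733645 m
RSL: p² = d² − 2 + 2cos(α−β) − 2d(sin α + sin β) = 94.558198; p = √p² = 9.724104; φ = atan2(cos α + cos β, d − sin α − sin β) − atan2(2, p) = -0.195407 rad; t = (α − φ) mod 2π = 1.208896 rad, q = (β − φ) mod 2π = 2.238640 rad → L = 1.55·(1.208896 + 9.724104 + 2.238640) = 1.55·13.171640 = 20.416042 m
RLR: c = (6 − d² + 2cos(α−β) + 2d(sin α − sin β))/8 = -16.256552, |c| > 1 → infeasible
LRL: c = (6 − d² + 2cos(α−β) − 2d(sin α − sin β))/8 = -16.012838, |c| > 1 → infeasible
Shortest: RSL with L = 20.416042 m ≈ 20.4160 m
Convert RSL to answer units (arcs ×180/π): t = 1.208896·180/π = 69.2646°, p = ρ·p = 1.55·9.724104 = 15.0724 m, q = 2.238640·180/π = 128.2646°, L = 20.4160 m.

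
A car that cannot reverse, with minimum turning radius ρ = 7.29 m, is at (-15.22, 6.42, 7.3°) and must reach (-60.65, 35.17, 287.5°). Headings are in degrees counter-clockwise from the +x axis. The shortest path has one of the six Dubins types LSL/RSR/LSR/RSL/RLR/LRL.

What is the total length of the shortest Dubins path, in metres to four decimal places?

Let ψ = atan2(Δy, Δx) = atan2(28.75, -45.43) = 147.6727° be the start→goal bearing.
Normalize: d = |goal − start| / ρ = 53.762881/7.29 = 7.374881, α = (θ_start − ψ) mod 360° = 219.6273° = 3.833220 rad, β = (θ_goal − ψ) mod 360° = 139.8273° = 2.440447 rad.
Common terms: sin α = -0.637792, cos α = -0.770209, sin β = 0.645093, cos β = -0.764104, cos(α−β) = 0.177085, d² = 54.388867. Work in radians in the unit-radius frame; every candidate has L = ρ·(t + p + q).
LSL: p² = 2 + d² − 2cos(α−β) + 2d(sin α − sin β) = 37.112454; p = √p² = 6.091999; φ = atan2(cos β − cos α, d + sin α − sin β) = 0.001002 rad; t = (φ − α) mod 2π = 2.450967 rad, q = (β − φ) mod 2π = 2.439445 rad → L = 7.29·(2.450967 + 6.091999 + 2.439445) = 7.29·10.982412 = 80.061781 m
RSR: p² = 2 + d² − 2cos(α−β) + 2d(sin β − sin α) = 74.956942; p = √p² = 8.657768; φ = atan2(cos α − cos β, d − sin α + sin β) = -0.000705 rad; t = (α − φ) mod 2π = 3.833925 rad, q = (φ − β) mod 2π = 3.842033 rad → L = 7.29·(3.833925 + 8.657768 + 3.842033) = 7.29·16.333726 = 119.072861 m
LSR: p² = d² − 2 + 2cos(α−β) + 2d(sin α + sin β) = 52.850735; p = √p² = 7.269851; φ = atan2(−cos α − cos β, d + sin α + sin β) − atan2(−2, p) = 0.473390 rad; t = (φ − α) mod 2π = 2.923355 rad, q = (φ − β) mod 2π = 4.316128 rad → L = 7.29·(2.923355 + 7.269851 + 4.316128) = 7.29·14.509334 = 105.773045 m
RSL: p² = d² − 2 + 2cos(α−β) − 2d(sin α + sin β) = 52.635339; p = √p² = 7.255022; φ = atan2(cos α + cos β, d − sin α − sin β) − atan2(2, p) = -0.474307 rad; t = (α − φ) mod 2π = 4.307528 rad, q = (β − φ) mod 2π = 2.914755 rad → L = 7.29·(4.307528 + 7.255022 + 2.914755) = 7.29·14.477304 = 105.539547 m
RLR: c = (6 − d² + 2cos(α−β) + 2d(sin α − sin β))/8 = -8.369618, |c| > 1 → infeasible
LRL: c = (6 − d² + 2cos(α−β) − 2d(sin α − sin β))/8 = -3.639057, |c| > 1 → infeasible
Shortest: LSL with L = 80.061781 m ≈ 80.0618 m

80.0618 m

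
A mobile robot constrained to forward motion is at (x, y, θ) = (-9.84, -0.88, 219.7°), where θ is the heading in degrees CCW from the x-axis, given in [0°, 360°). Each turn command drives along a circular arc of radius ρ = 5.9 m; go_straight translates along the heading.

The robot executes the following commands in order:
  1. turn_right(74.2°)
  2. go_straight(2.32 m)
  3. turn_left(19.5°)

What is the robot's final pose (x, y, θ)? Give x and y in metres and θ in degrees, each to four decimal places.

set_pose: (x, y, θ) = (-9.8400, -0.8800, 219.7000°), ρ = 5.9
turn_right(74.2°): centre at ρ to the right, rotate −74.2° → (-16.9505, -1.2029, 145.5000°)
go_straight(2.32): x += 2.32·cos θ, y += 2.32·sin θ → (-18.8625, 0.1112, 145.5000°)
turn_left(19.5°): centre at ρ to the left, rotate +19.5° → (-20.6773, 0.9478, 165.0000°)

(-20.6773, 0.9478, 165.0000°)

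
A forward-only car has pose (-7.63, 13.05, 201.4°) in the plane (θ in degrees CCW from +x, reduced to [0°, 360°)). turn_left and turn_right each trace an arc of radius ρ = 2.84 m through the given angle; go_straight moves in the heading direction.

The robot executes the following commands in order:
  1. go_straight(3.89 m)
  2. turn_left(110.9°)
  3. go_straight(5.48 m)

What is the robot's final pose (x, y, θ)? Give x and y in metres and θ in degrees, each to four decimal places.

set_pose: (x, y, θ) = (-7.6300, 13.0500, 201.4000°), ρ = 2.84
go_straight(3.89): x += 3.89·cos θ, y += 3.89·sin θ → (-11.2518, 11.6306, 201.4000°)
turn_left(110.9°): centre at ρ to the left, rotate +110.9° → (-12.3161, 7.0751, 312.3000°)
go_straight(5.48): x += 5.48·cos θ, y += 5.48·sin θ → (-8.6280, 3.0219, 312.3000°)

(-8.6280, 3.0219, 312.3000°)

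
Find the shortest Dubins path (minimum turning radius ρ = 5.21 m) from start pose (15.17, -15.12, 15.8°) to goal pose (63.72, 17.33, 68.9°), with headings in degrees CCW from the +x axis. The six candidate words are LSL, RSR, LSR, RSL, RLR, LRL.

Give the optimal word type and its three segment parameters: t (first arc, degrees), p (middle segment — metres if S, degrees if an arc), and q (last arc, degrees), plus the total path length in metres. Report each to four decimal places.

LSL: t = 17.2170°, p = 53.7954 m, q = 35.8830°, L = 58.6238 m

Let ψ = atan2(Δy, Δx) = atan2(32.45, 48.55) = 33.7581° be the start→goal bearing.
Normalize: d = |goal − start| / ρ = 58.396104/5.21 = 11.208465, α = (θ_start − ψ) mod 360° = 342.0419° = 5.969757 rad, β = (θ_goal − ψ) mod 360° = 35.1419° = 0.613342 rad.
Common terms: sin α = -0.308321, cos α = 0.951282, sin β = 0.575603, cos β = 0.817729, cos(α−β) = 0.600420, d² = 125.629695. Work in radians in the unit-radius frame; every candidate has L = ρ·(t + p + q).
LSL: p² = 2 + d² − 2cos(α−β) + 2d(sin α − sin β) = 106.613973; p = √p² = 10.325404; φ = atan2(cos β − cos α, d + sin α − sin β) = -0.012935 rad; t = (φ − α) mod 2π = 0.300493 rad, q = (β − φ) mod 2π = 0.626277 rad → L = 5.21·(0.300493 + 10.325404 + 0.626277) = 5.21·11.252174 = 58.623827 m
RSR: p² = 2 + d² − 2cos(α−β) + 2d(sin β − sin α) = 146.243736; p = √p² = 12.093128; φ = atan2(cos α − cos β, d − sin α + sin β) = 0.011044 rad; t = (α − φ) mod 2π = 5.958713 rad, q = (φ − β) mod 2π = 5.680887 rad → L = 5.21·(5.958713 + 12.093128 + 5.680887) = 5.21·23.732728 = 123.647515 m
LSR: p² = d² − 2 + 2cos(α−β) + 2d(sin α + sin β) = 130.822178; p = √p² = 11.437752; φ = atan2(−cos α − cos β, d + sin α + sin β) − atan2(−2, p) = 0.020161 rad; t = (φ − α) mod 2π = 0.333589 rad, q = (φ − β) mod 2π = 5.690005 rad → L = 5.21·(0.333589 + 11.437752 + 5.690005) = 5.21·17.461346 = 90.973612 m
RSL: p² = d² − 2 + 2cos(α−β) − 2d(sin α + sin β) = 118.838892; p = √p² = 10.901325; φ = atan2(cos α + cos β, d − sin α − sin β) − atan2(2, p) = -0.021150 rad; t = (α − φ) mod 2π = 5.990907 rad, q = (β − φ) mod 2π = 0.634491 rad → L = 5.21·(5.990907 + 10.901325 + 0.634491) = 5.21·17.526724 = 91.314230 m
RLR: c = (6 − d² + 2cos(α−β) + 2d(sin α − sin β))/8 = -17.280467, |c| > 1 → infeasible
LRL: c = (6 − d² + 2cos(α−β) − 2d(sin α − sin β))/8 = -12.326747, |c| > 1 → infeasible
Shortest: LSL with L = 58.623827 m ≈ 58.6238 m
Convert LSL to answer units (arcs ×180/π): t = 0.300493·180/π = 17.2170°, p = ρ·p = 5.21·10.325404 = 53.7954 m, q = 0.626277·180/π = 35.8830°, L = 58.6238 m.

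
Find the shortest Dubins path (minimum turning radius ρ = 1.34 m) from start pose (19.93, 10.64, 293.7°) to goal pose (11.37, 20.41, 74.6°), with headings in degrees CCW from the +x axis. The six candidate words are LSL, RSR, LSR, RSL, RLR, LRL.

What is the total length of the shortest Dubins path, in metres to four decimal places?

16.7669 m

Let ψ = atan2(Δy, Δx) = atan2(9.77, -8.56) = 131.2233° be the start→goal bearing.
Normalize: d = |goal − start| / ρ = 12.989477/1.34 = 9.693639, α = (θ_start − ψ) mod 360° = 162.4767° = 2.835754 rad, β = (θ_goal − ψ) mod 360° = 303.3767° = 5.294923 rad.
Common terms: sin α = 0.301093, cos α = -0.953595, sin β = -0.835071, cos β = 0.550142, cos(α−β) = -0.776046, d² = 93.966641. Work in radians in the unit-radius frame; every candidate has L = ρ·(t + p + q).
LSL: p² = 2 + d² − 2cos(α−β) + 2d(sin α − sin β) = 119.545871; p = √p² = 10.933703; φ = atan2(cos β − cos α, d + sin α − sin β) = 0.137970 rad; t = (φ − α) mod 2π = 3.585401 rad, q = (β − φ) mod 2π = 5.156953 rad → L = 1.34·(3.585401 + 10.933703 + 5.156953) = 1.34·19.676058 = 26.365917 m
RSR: p² = 2 + d² − 2cos(α−β) + 2d(sin β − sin α) = 75.491596; p = √p² = 8.688590; φ = atan2(cos α − cos β, d − sin α + sin β) = -0.173946 rad; t = (α − φ) mod 2π = 3.009700 rad, q = (φ − β) mod 2π = 0.814316 rad → L = 1.34·(3.009700 + 8.688590 + 0.814316) = 1.34·12.512606 = 16.766893 m
LSR: p² = d² − 2 + 2cos(α−β) + 2d(sin α + sin β) = 80.062163; p = √p² = 8.947746; φ = atan2(−cos α − cos β, d + sin α + sin β) − atan2(−2, p) = 0.263924 rad; t = (φ − α) mod 2π = 3.711355 rad, q = (φ − β) mod 2π = 1.252186 rad → L = 1.34·(3.711355 + 8.947746 + 1.252186) = 1.34·13.911287 = 18.641125 m
RSL: p² = d² − 2 + 2cos(α−β) − 2d(sin α + sin β) = 100.766933; p = √p² = 10.038273; φ = atan2(cos α + cos β, d − sin α − sin β) − atan2(2, p) = -0.236089 rad; t = (α − φ) mod 2π = 3.071843 rad, q = (β − φ) mod 2π = 5.531012 rad → L = 1.34·(3.071843 + 10.038273 + 5.531012) = 1.34·18.641129 = 24.979112 m
RLR: c = (6 − d² + 2cos(α−β) + 2d(sin α − sin β))/8 = -8.436450, |c| > 1 → infeasible
LRL: c = (6 − d² + 2cos(α−β) − 2d(sin α − sin β))/8 = -13.943234, |c| > 1 → infeasible
Shortest: RSR with L = 16.766893 m ≈ 16.7669 m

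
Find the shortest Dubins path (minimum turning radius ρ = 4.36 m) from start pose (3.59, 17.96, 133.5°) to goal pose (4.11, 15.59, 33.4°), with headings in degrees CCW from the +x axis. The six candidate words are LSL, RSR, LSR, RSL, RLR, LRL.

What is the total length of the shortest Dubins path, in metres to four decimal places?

Let ψ = atan2(Δy, Δx) = atan2(-2.37, 0.52) = -77.6249° be the start→goal bearing.
Normalize: d = |goal − start| / ρ = 2.426376/4.36 = 0.556508, α = (θ_start − ψ) mod 360° = 211.1249° = 3.684824 rad, β = (θ_goal − ψ) mod 360° = 111.0249° = 1.937750 rad.
Common terms: sin α = -0.516905, cos α = -0.856043, sin β = 0.933425, cos β = -0.358773, cos(α−β) = -0.175367, d² = 0.309701. Work in radians in the unit-radius frame; every candidate has L = ρ·(t + p + q).
LSL: p² = 2 + d² − 2cos(α−β) + 2d(sin α − sin β) = 1.046194; p = √p² = 1.022836; φ = atan2(cos β − cos α, d + sin α − sin β) = 2.633894 rad; t = (φ − α) mod 2π = 5.232255 rad, q = (β − φ) mod 2π = 5.587041 rad → L = 4.36·(5.232255 + 1.022836 + 5.587041) = 4.36·11.842132 = 51.631697 m
RSR: p² = 2 + d² − 2cos(α−β) + 2d(sin β − sin α) = 4.274676; p = √p² = 2.067529; φ = atan2(cos α − cos β, d − sin α + sin β) = -0.242895 rad; t = (α − φ) mod 2π = 3.927719 rad, q = (φ − β) mod 2π = 4.102540 rad → L = 4.36·(3.927719 + 2.067529 + 4.102540) = 4.36·10.097789 = 44.026359 m
LSR: p² = d² − 2 + 2cos(α−β) + 2d(sin α + sin β) = -1.577439 < 0 → infeasible
RSL: p² = d² − 2 + 2cos(α−β) − 2d(sin α + sin β) = -2.504626 < 0 → infeasible
RLR: c = (6 − d² + 2cos(α−β) + 2d(sin α − sin β))/8 = 0.465666; p = 2π − arccos c = 5.196775 rad; φ = atan2(cos α − cos β, d − sin α + sin β) = -0.242895 rad; t = (α − φ + p/2) mod 2π = 0.242922 rad, q = (α − β − t + p) mod 2π = 0.417743 rad → L = 4.36·(0.242922 + 5.196775 + 0.417743) = 4.36·5.857440 = 25.538440 m
LRL: c = (6 − d² + 2cos(α−β) − 2d(sin α − sin β))/8 = 0.869226; p = 2π − arccos c = 5.766023 rad; φ = atan2(cos β − cos α, d + sin α − sin β) = 2.633894 rad; t = (φ − α + p/2) mod 2π = 1.832082 rad, q = (β − α − t + p) mod 2π = 2.186867 rad → L = 4.36·(1.832082 + 5.766023 + 2.186867) = 4.36·9.784972 = 42.662477 m
Shortest: RLR with L = 25.538440 m ≈ 25.5384 m

25.5384 m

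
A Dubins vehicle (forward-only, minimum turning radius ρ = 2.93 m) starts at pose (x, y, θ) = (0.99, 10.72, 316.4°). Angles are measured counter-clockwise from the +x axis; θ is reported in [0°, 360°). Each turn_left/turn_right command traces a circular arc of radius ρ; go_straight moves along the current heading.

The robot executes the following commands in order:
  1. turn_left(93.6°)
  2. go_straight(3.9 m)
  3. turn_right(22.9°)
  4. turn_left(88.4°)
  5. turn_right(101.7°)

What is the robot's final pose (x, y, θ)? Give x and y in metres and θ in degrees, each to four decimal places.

set_pose: (x, y, θ) = (0.9900, 10.7200, 316.4000°), ρ = 2.93
turn_left(93.6°): centre at ρ to the left, rotate +93.6° → (5.2551, 10.9585, 410.0000° ≡ 50.0000°)
go_straight(3.9): x += 3.9·cos θ, y += 3.9·sin θ → (7.7620, 13.9460, 50.0000°)
turn_right(22.9°): centre at ρ to the right, rotate −22.9° → (8.6717, 14.6710, 27.1000°)
turn_left(88.4°): centre at ρ to the left, rotate +88.4° → (9.9816, 18.5407, 115.5000°)
turn_right(101.7°): centre at ρ to the right, rotate −101.7° → (11.9272, 22.6475, 13.8000°)

(11.9272, 22.6475, 13.8000°)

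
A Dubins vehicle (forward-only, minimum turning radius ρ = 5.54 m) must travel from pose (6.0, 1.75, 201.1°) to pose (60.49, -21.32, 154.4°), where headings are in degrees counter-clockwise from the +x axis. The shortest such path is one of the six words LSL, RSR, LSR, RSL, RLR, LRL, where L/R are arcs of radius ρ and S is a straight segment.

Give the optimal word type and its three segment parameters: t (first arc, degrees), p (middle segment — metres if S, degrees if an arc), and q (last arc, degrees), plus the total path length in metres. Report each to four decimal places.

LSL: t = 134.3386°, p = 55.0863 m, q = 178.9614°, L = 85.3796 m

Let ψ = atan2(Δy, Δx) = atan2(-23.07, 54.49) = -22.9468° be the start→goal bearing.
Normalize: d = |goal − start| / ρ = 59.172502/5.54 = 10.680957, α = (θ_start − ψ) mod 360° = 224.0468° = 3.910355 rad, β = (θ_goal − ψ) mod 360° = 177.3468° = 3.095286 rad.
Common terms: sin α = -0.695246, cos α = -0.718772, sin β = 0.046290, cos β = -0.998928, cos(α−β) = 0.685818, d² = 114.082844. Work in radians in the unit-radius frame; every candidate has L = ρ·(t + p + q).
LSL: p² = 2 + d² − 2cos(α−β) + 2d(sin α − sin β) = 98.870579; p = √p² = 9.943369; φ = atan2(cos β − cos α, d + sin α − sin β) = -0.028179 rad; t = (φ − α) mod 2π = 2.344651 rad, q = (β − φ) mod 2π = 3.123465 rad → L = 5.54·(2.344651 + 9.943369 + 3.123465) = 5.54·15.411485 = 85.379628 m
RSR: p² = 2 + d² − 2cos(α−β) + 2d(sin β − sin α) = 130.551835; p = √p² = 11.425928; φ = atan2(cos α − cos β, d − sin α + sin β) = 0.024522 rad; t = (α − φ) mod 2π = 3.885833 rad, q = (φ − β) mod 2π = 3.212421 rad → L = 5.54·(3.885833 + 11.425928 + 3.212421) = 5.54·18.524182 = 102.623970 m
LSR: p² = d² − 2 + 2cos(α−β) + 2d(sin α + sin β) = 99.591524; p = √p² = 9.979555; φ = atan2(−cos α − cos β, d + sin α + sin β) − atan2(−2, p) = 0.367367 rad; t = (φ − α) mod 2π = 2.740197 rad, q = (φ − β) mod 2π = 3.555266 rad → L = 5.54·(2.740197 + 9.979555 + 3.555266) = 5.54·16.275019 = 90.163603 m
RSL: p² = d² − 2 + 2cos(α−β) − 2d(sin α + sin β) = 127.317436; p = √p² = 11.283503; φ = atan2(cos α + cos β, d − sin α − sin β) − atan2(2, p) = -0.325890 rad; t = (α − φ) mod 2π = 4.236245 rad, q = (β − φ) mod 2π = 3.421176 rad → L = 5.54·(4.236245 + 11.283503 + 3.421176) = 5.54·18.940924 = 104.932717 m
RLR: c = (6 − d² + 2cos(α−β) + 2d(sin α − sin β))/8 = -15.318979, |c| > 1 → infeasible
LRL: c = (6 − d² + 2cos(α−β) − 2d(sin α − sin β))/8 = -11.358822, |c| > 1 → infeasible
Shortest: LSL with L = 85.379628 m ≈ 85.3796 m
Convert LSL to answer units (arcs ×180/π): t = 2.344651·180/π = 134.3386°, p = ρ·p = 5.54·9.943369 = 55.0863 m, q = 3.123465·180/π = 178.9614°, L = 85.3796 m.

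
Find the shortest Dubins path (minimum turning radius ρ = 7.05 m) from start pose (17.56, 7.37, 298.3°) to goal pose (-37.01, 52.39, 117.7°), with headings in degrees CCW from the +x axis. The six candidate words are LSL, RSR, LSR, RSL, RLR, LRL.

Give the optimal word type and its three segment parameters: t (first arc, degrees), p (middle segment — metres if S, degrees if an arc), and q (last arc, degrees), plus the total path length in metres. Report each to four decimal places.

Let ψ = atan2(Δy, Δx) = atan2(45.02, -54.57) = 140.4775° be the start→goal bearing.
Normalize: d = |goal − start| / ρ = 70.743800/7.05 = 10.034582, α = (θ_start − ψ) mod 360° = 157.8225° = 2.754522 rad, β = (θ_goal − ψ) mod 360° = 337.2225° = 5.885643 rad.
Common terms: sin α = 0.377478, cos α = -0.926019, sin β = -0.387154, cos β = 0.922015, cos(α−β) = -0.999945, d² = 100.692828. Work in radians in the unit-radius frame; every candidate has L = ρ·(t + p + q).
LSL: p² = 2 + d² − 2cos(α−β) + 2d(sin α − sin β) = 120.038233; p = √p² = 10.956196; φ = atan2(cos β − cos α, d + sin α − sin β) = 0.169485 rad; t = (φ − α) mod 2π = 3.698148 rad, q = (β − φ) mod 2π = 5.716157 rad → L = 7.05·(3.698148 + 10.956196 + 5.716157) = 7.05·20.370502 = 143.612040 m
RSR: p² = 2 + d² − 2cos(α−β) + 2d(sin β − sin α) = 89.347204; p = √p² = 9.452365; φ = atan2(cos α − cos β, d − sin α + sin β) = -0.196778 rad; t = (α − φ) mod 2π = 2.951299 rad, q = (φ − β) mod 2π = 0.200765 rad → L = 7.05·(2.951299 + 9.452365 + 0.200765) = 7.05·12.604430 = 88.861229 m
LSR: p² = d² − 2 + 2cos(α−β) + 2d(sin α + sin β) = 96.498741; p = √p² = 9.823377; φ = atan2(−cos α − cos β, d + sin α + sin β) − atan2(−2, p) = 0.201250 rad; t = (φ − α) mod 2π = 3.729914 rad, q = (φ − β) mod 2π = 0.598793 rad → L = 7.05·(3.729914 + 9.823377 + 0.598793) = 7.05·14.152084 = 99.772192 m
RSL: p² = d² − 2 + 2cos(α−β) − 2d(sin α + sin β) = 96.887135; p = √p² = 9.843126; φ = atan2(cos α + cos β, d − sin α − sin β) − atan2(2, p) = -0.200857 rad; t = (α − φ) mod 2π = 2.955379 rad, q = (β − φ) mod 2π = 6.086500 rad → L = 7.05·(2.955379 + 9.843126 + 6.086500) = 7.05·18.885005 = 133.139285 m
RLR: c = (6 − d² + 2cos(α−β) + 2d(sin α − sin β))/8 = -10.168400, |c| > 1 → infeasible
LRL: c = (6 − d² + 2cos(α−β) − 2d(sin α − sin β))/8 = -14.004779, |c| > 1 → infeasible
Shortest: RSR with L = 88.861229 m ≈ 88.8612 m
Convert RSR to answer units (arcs ×180/π): t = 2.951299·180/π = 169.0970°, p = ρ·p = 7.05·9.452365 = 66.6392 m, q = 0.200765·180/π = 11.5030°, L = 88.8612 m.

RSR: t = 169.0970°, p = 66.6392 m, q = 11.5030°, L = 88.8612 m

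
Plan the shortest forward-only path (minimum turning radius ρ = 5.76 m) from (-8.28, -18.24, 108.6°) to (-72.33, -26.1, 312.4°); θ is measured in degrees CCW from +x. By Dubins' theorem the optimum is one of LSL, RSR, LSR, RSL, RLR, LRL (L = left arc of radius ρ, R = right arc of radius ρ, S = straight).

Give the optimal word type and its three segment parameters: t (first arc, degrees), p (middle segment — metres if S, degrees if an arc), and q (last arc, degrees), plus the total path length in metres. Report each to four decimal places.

Let ψ = atan2(Δy, Δx) = atan2(-7.86, -64.05) = -173.0038° be the start→goal bearing.
Normalize: d = |goal − start| / ρ = 64.530474/5.76 = 11.203207, α = (θ_start − ψ) mod 360° = 281.6038° = 4.914914 rad, β = (θ_goal − ψ) mod 360° = 125.4038° = 2.188710 rad.
Common terms: sin α = -0.979562, cos α = 0.201143, sin β = 0.815089, cos β = -0.579336, cos(α−β) = -0.914960, d² = 125.511854. Work in radians in the unit-radius frame; every candidate has L = ρ·(t + p + q).
LSL: p² = 2 + d² − 2cos(α−β) + 2d(sin α − sin β) = 89.130083; p = √p² = 9.440873; φ = atan2(cos β − cos α, d + sin α − sin β) = -0.082765 rad; t = (φ − α) mod 2π = 1.285507 rad, q = (β − φ) mod 2π = 2.271475 rad → L = 5.76·(1.285507 + 9.440873 + 2.271475) = 5.76·12.997854 = 74.867639 m
RSR: p² = 2 + d² − 2cos(α−β) + 2d(sin β − sin α) = 169.553464; p = √p² = 13.021270; φ = atan2(cos α − cos β, d − sin α + sin β) = 0.059975 rad; t = (α − φ) mod 2π = 4.854939 rad, q = (φ − β) mod 2π = 4.154450 rad → L = 5.76·(4.854939 + 13.021270 + 4.154450) = 5.76·22.030659 = 126.896597 m
LSR: p² = d² − 2 + 2cos(α−β) + 2d(sin α + sin β) = 117.996690; p = √p² = 10.862628; φ = atan2(−cos α − cos β, d + sin α + sin β) − atan2(−2, p) = 0.216325 rad; t = (φ − α) mod 2π = 1.584597 rad, q = (φ − β) mod 2π = 4.310801 rad → L = 5.76·(1.584597 + 10.862628 + 4.310801) = 5.76·16.758026 = 96.526228 m
RSL: p² = d² − 2 + 2cos(α−β) − 2d(sin α + sin β) = 125.367180; p = √p² = 11.196749; φ = atan2(cos α + cos β, d − sin α − sin β) − atan2(2, p) = -0.210016 rad; t = (α − φ) mod 2π = 5.124930 rad, q = (β − φ) mod 2π = 2.398726 rad → L = 5.76·(5.124930 + 11.196749 + 2.398726) = 5.76·18.720404 = 107.829529 m
RLR: c = (6 − d² + 2cos(α−β) + 2d(sin α − sin β))/8 = -20.194183, |c| > 1 → infeasible
LRL: c = (6 − d² + 2cos(α−β) − 2d(sin α − sin β))/8 = -10.141260, |c| > 1 → infeasible
Shortest: LSL with L = 74.867639 m ≈ 74.8676 m
Convert LSL to answer units (arcs ×180/π): t = 1.285507·180/π = 73.6541°, p = ρ·p = 5.76·9.440873 = 54.3794 m, q = 2.271475·180/π = 130.1459°, L = 74.8676 m.

LSL: t = 73.6541°, p = 54.3794 m, q = 130.1459°, L = 74.8676 m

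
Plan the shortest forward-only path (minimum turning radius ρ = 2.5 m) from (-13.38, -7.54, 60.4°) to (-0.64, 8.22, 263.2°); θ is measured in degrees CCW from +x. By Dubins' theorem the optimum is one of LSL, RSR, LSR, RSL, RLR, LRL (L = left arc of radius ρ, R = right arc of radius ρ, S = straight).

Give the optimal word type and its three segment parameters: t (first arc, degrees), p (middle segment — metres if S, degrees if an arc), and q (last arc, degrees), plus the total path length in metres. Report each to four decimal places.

Let ψ = atan2(Δy, Δx) = atan2(15.76, 12.74) = 51.0488° be the start→goal bearing.
Normalize: d = |goal − start| / ρ = 20.265369/2.5 = 8.106148, α = (θ_start − ψ) mod 360° = 9.3512° = 0.163210 rad, β = (θ_goal − ψ) mod 360° = 212.1512° = 3.702737 rad.
Common terms: sin α = 0.162486, cos α = 0.986711, sin β = -0.532156, cos β = -0.846646, cos(α−β) = -0.921863, d² = 65.709632. Work in radians in the unit-radius frame; every candidate has L = ρ·(t + p + q).
LSL: p² = 2 + d² − 2cos(α−β) + 2d(sin α − sin β) = 80.815099; p = √p² = 8.989722; φ = atan2(cos β − cos α, d + sin α − sin β) = -0.205380 rad; t = (φ − α) mod 2π = 5.914595 rad, q = (β − φ) mod 2π = 3.908118 rad → L = 2.5·(5.914595 + 8.989722 + 3.908118) = 2.5·18.812435 = 47.031087 m
RSR: p² = 2 + d² − 2cos(α−β) + 2d(sin β − sin α) = 58.291618; p = √p² = 7.634895; φ = atan2(cos α − cos β, d − sin α + sin β) = 0.242498 rad; t = (α − φ) mod 2π = 6.203897 rad, q = (φ − β) mod 2π = 2.822946 rad → L = 2.5·(6.203897 + 7.634895 + 2.822946) = 2.5·16.661738 = 41.654344 m
LSR: p² = d² − 2 + 2cos(α−β) + 2d(sin α + sin β) = 55.872712; p = √p² = 7.474805; φ = atan2(−cos α − cos β, d + sin α + sin β) − atan2(−2, p) = 0.243339 rad; t = (φ − α) mod 2π = 0.080129 rad, q = (φ − β) mod 2π = 2.823787 rad → L = 2.5·(0.080129 + 7.474805 + 2.823787) = 2.5·10.378721 = 25.946803 m
RSL: p² = d² − 2 + 2cos(α−β) − 2d(sin α + sin β) = 67.859100; p = √p² = 8.237663; φ = atan2(cos α + cos β, d − sin α − sin β) − atan2(2, p) = -0.221655 rad; t = (α − φ) mod 2π = 0.384865 rad, q = (β − φ) mod 2π = 3.924393 rad → L = 2.5·(0.384865 + 8.237663 + 3.924393) = 2.5·12.546921 = 31.367302 m
RLR: c = (6 − d² + 2cos(α−β) + 2d(sin α − sin β))/8 = -6.286452, |c| > 1 → infeasible
LRL: c = (6 − d² + 2cos(α−β) − 2d(sin α − sin β))/8 = -9.101887, |c| > 1 → infeasible
Shortest: LSR with L = 25.946803 m ≈ 25.9468 m
Convert LSR to answer units (arcs ×180/π): t = 0.080129·180/π = 4.5911°, p = ρ·p = 2.5·7.474805 = 18.6870 m, q = 2.823787·180/π = 161.7911°, L = 25.9468 m.

LSR: t = 4.5911°, p = 18.6870 m, q = 161.7911°, L = 25.9468 m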